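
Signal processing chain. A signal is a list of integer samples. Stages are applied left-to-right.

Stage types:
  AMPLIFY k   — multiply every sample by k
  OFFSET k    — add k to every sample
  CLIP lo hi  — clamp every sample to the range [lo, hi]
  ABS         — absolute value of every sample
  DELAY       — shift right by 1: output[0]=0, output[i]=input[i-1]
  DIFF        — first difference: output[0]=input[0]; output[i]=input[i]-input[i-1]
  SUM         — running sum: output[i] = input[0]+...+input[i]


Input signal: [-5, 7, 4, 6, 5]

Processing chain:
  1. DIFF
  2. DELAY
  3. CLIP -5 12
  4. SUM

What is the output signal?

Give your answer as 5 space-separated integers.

Answer: 0 -5 7 4 6

Derivation:
Input: [-5, 7, 4, 6, 5]
Stage 1 (DIFF): s[0]=-5, 7--5=12, 4-7=-3, 6-4=2, 5-6=-1 -> [-5, 12, -3, 2, -1]
Stage 2 (DELAY): [0, -5, 12, -3, 2] = [0, -5, 12, -3, 2] -> [0, -5, 12, -3, 2]
Stage 3 (CLIP -5 12): clip(0,-5,12)=0, clip(-5,-5,12)=-5, clip(12,-5,12)=12, clip(-3,-5,12)=-3, clip(2,-5,12)=2 -> [0, -5, 12, -3, 2]
Stage 4 (SUM): sum[0..0]=0, sum[0..1]=-5, sum[0..2]=7, sum[0..3]=4, sum[0..4]=6 -> [0, -5, 7, 4, 6]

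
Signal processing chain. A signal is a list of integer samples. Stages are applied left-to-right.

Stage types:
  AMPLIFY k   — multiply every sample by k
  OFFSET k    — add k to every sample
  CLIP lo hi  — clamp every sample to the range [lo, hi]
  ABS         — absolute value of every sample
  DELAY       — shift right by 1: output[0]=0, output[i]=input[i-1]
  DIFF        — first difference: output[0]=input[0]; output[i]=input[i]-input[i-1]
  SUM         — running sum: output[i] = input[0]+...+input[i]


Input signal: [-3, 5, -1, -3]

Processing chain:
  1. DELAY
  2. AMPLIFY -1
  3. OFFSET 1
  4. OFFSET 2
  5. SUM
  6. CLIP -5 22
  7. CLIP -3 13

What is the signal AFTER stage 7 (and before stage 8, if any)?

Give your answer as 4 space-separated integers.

Input: [-3, 5, -1, -3]
Stage 1 (DELAY): [0, -3, 5, -1] = [0, -3, 5, -1] -> [0, -3, 5, -1]
Stage 2 (AMPLIFY -1): 0*-1=0, -3*-1=3, 5*-1=-5, -1*-1=1 -> [0, 3, -5, 1]
Stage 3 (OFFSET 1): 0+1=1, 3+1=4, -5+1=-4, 1+1=2 -> [1, 4, -4, 2]
Stage 4 (OFFSET 2): 1+2=3, 4+2=6, -4+2=-2, 2+2=4 -> [3, 6, -2, 4]
Stage 5 (SUM): sum[0..0]=3, sum[0..1]=9, sum[0..2]=7, sum[0..3]=11 -> [3, 9, 7, 11]
Stage 6 (CLIP -5 22): clip(3,-5,22)=3, clip(9,-5,22)=9, clip(7,-5,22)=7, clip(11,-5,22)=11 -> [3, 9, 7, 11]
Stage 7 (CLIP -3 13): clip(3,-3,13)=3, clip(9,-3,13)=9, clip(7,-3,13)=7, clip(11,-3,13)=11 -> [3, 9, 7, 11]

Answer: 3 9 7 11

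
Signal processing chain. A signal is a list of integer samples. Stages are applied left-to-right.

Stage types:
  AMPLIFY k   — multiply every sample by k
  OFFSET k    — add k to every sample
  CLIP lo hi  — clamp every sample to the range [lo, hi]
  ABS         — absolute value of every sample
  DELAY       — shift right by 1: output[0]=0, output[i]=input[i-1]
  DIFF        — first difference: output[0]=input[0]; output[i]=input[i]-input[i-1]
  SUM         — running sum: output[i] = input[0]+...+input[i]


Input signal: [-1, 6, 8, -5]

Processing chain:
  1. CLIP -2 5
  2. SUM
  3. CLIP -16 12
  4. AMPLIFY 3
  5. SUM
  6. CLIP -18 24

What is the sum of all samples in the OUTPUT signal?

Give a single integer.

Answer: 54

Derivation:
Input: [-1, 6, 8, -5]
Stage 1 (CLIP -2 5): clip(-1,-2,5)=-1, clip(6,-2,5)=5, clip(8,-2,5)=5, clip(-5,-2,5)=-2 -> [-1, 5, 5, -2]
Stage 2 (SUM): sum[0..0]=-1, sum[0..1]=4, sum[0..2]=9, sum[0..3]=7 -> [-1, 4, 9, 7]
Stage 3 (CLIP -16 12): clip(-1,-16,12)=-1, clip(4,-16,12)=4, clip(9,-16,12)=9, clip(7,-16,12)=7 -> [-1, 4, 9, 7]
Stage 4 (AMPLIFY 3): -1*3=-3, 4*3=12, 9*3=27, 7*3=21 -> [-3, 12, 27, 21]
Stage 5 (SUM): sum[0..0]=-3, sum[0..1]=9, sum[0..2]=36, sum[0..3]=57 -> [-3, 9, 36, 57]
Stage 6 (CLIP -18 24): clip(-3,-18,24)=-3, clip(9,-18,24)=9, clip(36,-18,24)=24, clip(57,-18,24)=24 -> [-3, 9, 24, 24]
Output sum: 54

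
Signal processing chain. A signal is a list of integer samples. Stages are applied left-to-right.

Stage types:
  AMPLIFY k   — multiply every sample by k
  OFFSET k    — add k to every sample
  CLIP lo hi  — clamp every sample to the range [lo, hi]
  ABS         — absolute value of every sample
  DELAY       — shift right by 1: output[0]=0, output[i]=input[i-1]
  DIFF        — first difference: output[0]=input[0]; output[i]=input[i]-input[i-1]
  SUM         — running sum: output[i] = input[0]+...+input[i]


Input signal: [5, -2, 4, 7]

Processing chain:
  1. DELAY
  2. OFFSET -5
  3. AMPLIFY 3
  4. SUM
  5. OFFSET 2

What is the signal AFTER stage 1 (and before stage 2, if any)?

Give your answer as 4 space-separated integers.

Input: [5, -2, 4, 7]
Stage 1 (DELAY): [0, 5, -2, 4] = [0, 5, -2, 4] -> [0, 5, -2, 4]

Answer: 0 5 -2 4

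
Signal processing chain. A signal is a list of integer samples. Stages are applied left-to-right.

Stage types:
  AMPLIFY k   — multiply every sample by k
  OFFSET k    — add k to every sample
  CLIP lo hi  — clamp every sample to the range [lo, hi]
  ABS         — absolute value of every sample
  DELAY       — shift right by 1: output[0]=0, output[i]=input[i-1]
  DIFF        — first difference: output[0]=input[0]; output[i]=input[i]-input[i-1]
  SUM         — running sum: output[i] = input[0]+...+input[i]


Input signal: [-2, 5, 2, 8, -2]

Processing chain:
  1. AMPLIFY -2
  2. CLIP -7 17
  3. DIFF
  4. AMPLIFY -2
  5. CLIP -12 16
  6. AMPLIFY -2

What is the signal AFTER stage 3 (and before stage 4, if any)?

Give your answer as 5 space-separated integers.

Input: [-2, 5, 2, 8, -2]
Stage 1 (AMPLIFY -2): -2*-2=4, 5*-2=-10, 2*-2=-4, 8*-2=-16, -2*-2=4 -> [4, -10, -4, -16, 4]
Stage 2 (CLIP -7 17): clip(4,-7,17)=4, clip(-10,-7,17)=-7, clip(-4,-7,17)=-4, clip(-16,-7,17)=-7, clip(4,-7,17)=4 -> [4, -7, -4, -7, 4]
Stage 3 (DIFF): s[0]=4, -7-4=-11, -4--7=3, -7--4=-3, 4--7=11 -> [4, -11, 3, -3, 11]

Answer: 4 -11 3 -3 11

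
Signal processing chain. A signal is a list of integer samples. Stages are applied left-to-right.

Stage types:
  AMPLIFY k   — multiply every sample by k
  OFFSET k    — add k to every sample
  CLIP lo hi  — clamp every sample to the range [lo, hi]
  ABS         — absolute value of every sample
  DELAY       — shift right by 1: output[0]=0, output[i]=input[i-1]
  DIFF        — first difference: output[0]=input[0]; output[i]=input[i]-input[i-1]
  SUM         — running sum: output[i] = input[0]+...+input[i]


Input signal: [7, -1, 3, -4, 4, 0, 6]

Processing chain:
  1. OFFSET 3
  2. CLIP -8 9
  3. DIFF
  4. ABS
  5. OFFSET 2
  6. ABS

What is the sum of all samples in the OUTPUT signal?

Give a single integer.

Input: [7, -1, 3, -4, 4, 0, 6]
Stage 1 (OFFSET 3): 7+3=10, -1+3=2, 3+3=6, -4+3=-1, 4+3=7, 0+3=3, 6+3=9 -> [10, 2, 6, -1, 7, 3, 9]
Stage 2 (CLIP -8 9): clip(10,-8,9)=9, clip(2,-8,9)=2, clip(6,-8,9)=6, clip(-1,-8,9)=-1, clip(7,-8,9)=7, clip(3,-8,9)=3, clip(9,-8,9)=9 -> [9, 2, 6, -1, 7, 3, 9]
Stage 3 (DIFF): s[0]=9, 2-9=-7, 6-2=4, -1-6=-7, 7--1=8, 3-7=-4, 9-3=6 -> [9, -7, 4, -7, 8, -4, 6]
Stage 4 (ABS): |9|=9, |-7|=7, |4|=4, |-7|=7, |8|=8, |-4|=4, |6|=6 -> [9, 7, 4, 7, 8, 4, 6]
Stage 5 (OFFSET 2): 9+2=11, 7+2=9, 4+2=6, 7+2=9, 8+2=10, 4+2=6, 6+2=8 -> [11, 9, 6, 9, 10, 6, 8]
Stage 6 (ABS): |11|=11, |9|=9, |6|=6, |9|=9, |10|=10, |6|=6, |8|=8 -> [11, 9, 6, 9, 10, 6, 8]
Output sum: 59

Answer: 59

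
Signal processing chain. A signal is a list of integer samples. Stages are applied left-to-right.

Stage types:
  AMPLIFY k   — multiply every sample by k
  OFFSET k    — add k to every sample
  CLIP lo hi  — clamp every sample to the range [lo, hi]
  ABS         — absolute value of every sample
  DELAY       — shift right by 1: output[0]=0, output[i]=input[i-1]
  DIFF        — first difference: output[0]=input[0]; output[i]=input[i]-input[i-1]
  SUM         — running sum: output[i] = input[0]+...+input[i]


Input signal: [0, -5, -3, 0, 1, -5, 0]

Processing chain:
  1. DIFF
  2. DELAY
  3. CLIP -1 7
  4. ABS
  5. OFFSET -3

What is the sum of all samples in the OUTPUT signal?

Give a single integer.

Input: [0, -5, -3, 0, 1, -5, 0]
Stage 1 (DIFF): s[0]=0, -5-0=-5, -3--5=2, 0--3=3, 1-0=1, -5-1=-6, 0--5=5 -> [0, -5, 2, 3, 1, -6, 5]
Stage 2 (DELAY): [0, 0, -5, 2, 3, 1, -6] = [0, 0, -5, 2, 3, 1, -6] -> [0, 0, -5, 2, 3, 1, -6]
Stage 3 (CLIP -1 7): clip(0,-1,7)=0, clip(0,-1,7)=0, clip(-5,-1,7)=-1, clip(2,-1,7)=2, clip(3,-1,7)=3, clip(1,-1,7)=1, clip(-6,-1,7)=-1 -> [0, 0, -1, 2, 3, 1, -1]
Stage 4 (ABS): |0|=0, |0|=0, |-1|=1, |2|=2, |3|=3, |1|=1, |-1|=1 -> [0, 0, 1, 2, 3, 1, 1]
Stage 5 (OFFSET -3): 0+-3=-3, 0+-3=-3, 1+-3=-2, 2+-3=-1, 3+-3=0, 1+-3=-2, 1+-3=-2 -> [-3, -3, -2, -1, 0, -2, -2]
Output sum: -13

Answer: -13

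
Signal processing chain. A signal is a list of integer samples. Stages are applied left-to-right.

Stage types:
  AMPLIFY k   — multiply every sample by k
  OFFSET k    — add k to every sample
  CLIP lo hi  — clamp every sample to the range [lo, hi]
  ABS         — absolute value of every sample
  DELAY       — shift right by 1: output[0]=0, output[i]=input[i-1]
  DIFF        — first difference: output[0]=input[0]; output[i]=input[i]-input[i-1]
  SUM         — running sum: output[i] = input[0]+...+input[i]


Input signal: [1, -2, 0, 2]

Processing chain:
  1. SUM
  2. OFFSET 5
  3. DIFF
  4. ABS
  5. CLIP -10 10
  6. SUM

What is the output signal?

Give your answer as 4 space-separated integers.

Answer: 6 8 8 10

Derivation:
Input: [1, -2, 0, 2]
Stage 1 (SUM): sum[0..0]=1, sum[0..1]=-1, sum[0..2]=-1, sum[0..3]=1 -> [1, -1, -1, 1]
Stage 2 (OFFSET 5): 1+5=6, -1+5=4, -1+5=4, 1+5=6 -> [6, 4, 4, 6]
Stage 3 (DIFF): s[0]=6, 4-6=-2, 4-4=0, 6-4=2 -> [6, -2, 0, 2]
Stage 4 (ABS): |6|=6, |-2|=2, |0|=0, |2|=2 -> [6, 2, 0, 2]
Stage 5 (CLIP -10 10): clip(6,-10,10)=6, clip(2,-10,10)=2, clip(0,-10,10)=0, clip(2,-10,10)=2 -> [6, 2, 0, 2]
Stage 6 (SUM): sum[0..0]=6, sum[0..1]=8, sum[0..2]=8, sum[0..3]=10 -> [6, 8, 8, 10]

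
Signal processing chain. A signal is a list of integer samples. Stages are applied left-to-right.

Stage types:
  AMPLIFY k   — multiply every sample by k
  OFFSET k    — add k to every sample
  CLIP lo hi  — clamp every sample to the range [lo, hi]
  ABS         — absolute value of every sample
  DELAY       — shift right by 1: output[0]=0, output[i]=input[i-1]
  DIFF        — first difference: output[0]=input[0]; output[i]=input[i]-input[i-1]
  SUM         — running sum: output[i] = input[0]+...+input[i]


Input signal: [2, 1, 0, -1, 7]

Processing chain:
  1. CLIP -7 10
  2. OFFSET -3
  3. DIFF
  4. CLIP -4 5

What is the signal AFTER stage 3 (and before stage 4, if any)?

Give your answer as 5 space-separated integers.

Input: [2, 1, 0, -1, 7]
Stage 1 (CLIP -7 10): clip(2,-7,10)=2, clip(1,-7,10)=1, clip(0,-7,10)=0, clip(-1,-7,10)=-1, clip(7,-7,10)=7 -> [2, 1, 0, -1, 7]
Stage 2 (OFFSET -3): 2+-3=-1, 1+-3=-2, 0+-3=-3, -1+-3=-4, 7+-3=4 -> [-1, -2, -3, -4, 4]
Stage 3 (DIFF): s[0]=-1, -2--1=-1, -3--2=-1, -4--3=-1, 4--4=8 -> [-1, -1, -1, -1, 8]

Answer: -1 -1 -1 -1 8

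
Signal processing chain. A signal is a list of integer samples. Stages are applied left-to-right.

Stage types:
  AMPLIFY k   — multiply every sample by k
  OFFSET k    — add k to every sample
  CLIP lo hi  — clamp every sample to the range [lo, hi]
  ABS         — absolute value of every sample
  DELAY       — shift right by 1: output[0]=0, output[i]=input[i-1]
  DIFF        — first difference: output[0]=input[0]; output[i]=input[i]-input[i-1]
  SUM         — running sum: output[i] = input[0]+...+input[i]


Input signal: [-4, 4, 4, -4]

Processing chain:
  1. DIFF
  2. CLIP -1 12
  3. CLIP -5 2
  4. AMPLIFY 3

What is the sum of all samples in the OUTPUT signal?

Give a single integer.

Input: [-4, 4, 4, -4]
Stage 1 (DIFF): s[0]=-4, 4--4=8, 4-4=0, -4-4=-8 -> [-4, 8, 0, -8]
Stage 2 (CLIP -1 12): clip(-4,-1,12)=-1, clip(8,-1,12)=8, clip(0,-1,12)=0, clip(-8,-1,12)=-1 -> [-1, 8, 0, -1]
Stage 3 (CLIP -5 2): clip(-1,-5,2)=-1, clip(8,-5,2)=2, clip(0,-5,2)=0, clip(-1,-5,2)=-1 -> [-1, 2, 0, -1]
Stage 4 (AMPLIFY 3): -1*3=-3, 2*3=6, 0*3=0, -1*3=-3 -> [-3, 6, 0, -3]
Output sum: 0

Answer: 0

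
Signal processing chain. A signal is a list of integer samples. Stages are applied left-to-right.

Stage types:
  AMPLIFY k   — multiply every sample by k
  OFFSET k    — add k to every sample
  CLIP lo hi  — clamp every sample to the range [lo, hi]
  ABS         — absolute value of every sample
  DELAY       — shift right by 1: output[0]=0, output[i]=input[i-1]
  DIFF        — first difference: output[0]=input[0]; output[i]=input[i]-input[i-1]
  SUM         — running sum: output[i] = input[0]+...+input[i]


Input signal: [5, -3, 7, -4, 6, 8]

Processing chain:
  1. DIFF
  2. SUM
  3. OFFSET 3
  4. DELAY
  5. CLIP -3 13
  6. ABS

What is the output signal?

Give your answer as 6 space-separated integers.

Input: [5, -3, 7, -4, 6, 8]
Stage 1 (DIFF): s[0]=5, -3-5=-8, 7--3=10, -4-7=-11, 6--4=10, 8-6=2 -> [5, -8, 10, -11, 10, 2]
Stage 2 (SUM): sum[0..0]=5, sum[0..1]=-3, sum[0..2]=7, sum[0..3]=-4, sum[0..4]=6, sum[0..5]=8 -> [5, -3, 7, -4, 6, 8]
Stage 3 (OFFSET 3): 5+3=8, -3+3=0, 7+3=10, -4+3=-1, 6+3=9, 8+3=11 -> [8, 0, 10, -1, 9, 11]
Stage 4 (DELAY): [0, 8, 0, 10, -1, 9] = [0, 8, 0, 10, -1, 9] -> [0, 8, 0, 10, -1, 9]
Stage 5 (CLIP -3 13): clip(0,-3,13)=0, clip(8,-3,13)=8, clip(0,-3,13)=0, clip(10,-3,13)=10, clip(-1,-3,13)=-1, clip(9,-3,13)=9 -> [0, 8, 0, 10, -1, 9]
Stage 6 (ABS): |0|=0, |8|=8, |0|=0, |10|=10, |-1|=1, |9|=9 -> [0, 8, 0, 10, 1, 9]

Answer: 0 8 0 10 1 9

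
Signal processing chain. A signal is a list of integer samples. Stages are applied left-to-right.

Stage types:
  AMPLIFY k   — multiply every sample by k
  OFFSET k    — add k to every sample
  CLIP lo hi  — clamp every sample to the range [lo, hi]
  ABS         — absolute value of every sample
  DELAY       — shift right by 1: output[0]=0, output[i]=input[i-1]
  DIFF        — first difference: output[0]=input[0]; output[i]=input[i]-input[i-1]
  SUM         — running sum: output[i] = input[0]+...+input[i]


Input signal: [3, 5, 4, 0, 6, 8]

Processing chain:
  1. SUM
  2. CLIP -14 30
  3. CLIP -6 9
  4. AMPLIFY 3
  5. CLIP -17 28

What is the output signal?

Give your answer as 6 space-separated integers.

Answer: 9 24 27 27 27 27

Derivation:
Input: [3, 5, 4, 0, 6, 8]
Stage 1 (SUM): sum[0..0]=3, sum[0..1]=8, sum[0..2]=12, sum[0..3]=12, sum[0..4]=18, sum[0..5]=26 -> [3, 8, 12, 12, 18, 26]
Stage 2 (CLIP -14 30): clip(3,-14,30)=3, clip(8,-14,30)=8, clip(12,-14,30)=12, clip(12,-14,30)=12, clip(18,-14,30)=18, clip(26,-14,30)=26 -> [3, 8, 12, 12, 18, 26]
Stage 3 (CLIP -6 9): clip(3,-6,9)=3, clip(8,-6,9)=8, clip(12,-6,9)=9, clip(12,-6,9)=9, clip(18,-6,9)=9, clip(26,-6,9)=9 -> [3, 8, 9, 9, 9, 9]
Stage 4 (AMPLIFY 3): 3*3=9, 8*3=24, 9*3=27, 9*3=27, 9*3=27, 9*3=27 -> [9, 24, 27, 27, 27, 27]
Stage 5 (CLIP -17 28): clip(9,-17,28)=9, clip(24,-17,28)=24, clip(27,-17,28)=27, clip(27,-17,28)=27, clip(27,-17,28)=27, clip(27,-17,28)=27 -> [9, 24, 27, 27, 27, 27]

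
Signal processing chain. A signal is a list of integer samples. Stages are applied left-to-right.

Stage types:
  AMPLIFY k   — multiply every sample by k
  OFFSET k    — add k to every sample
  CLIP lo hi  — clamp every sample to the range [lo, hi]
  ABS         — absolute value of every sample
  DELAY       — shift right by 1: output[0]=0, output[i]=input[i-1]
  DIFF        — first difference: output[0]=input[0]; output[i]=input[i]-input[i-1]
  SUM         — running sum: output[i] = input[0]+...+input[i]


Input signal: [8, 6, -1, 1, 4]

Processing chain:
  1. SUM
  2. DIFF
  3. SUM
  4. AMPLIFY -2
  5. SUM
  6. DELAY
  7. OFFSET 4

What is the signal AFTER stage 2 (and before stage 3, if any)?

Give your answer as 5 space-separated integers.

Input: [8, 6, -1, 1, 4]
Stage 1 (SUM): sum[0..0]=8, sum[0..1]=14, sum[0..2]=13, sum[0..3]=14, sum[0..4]=18 -> [8, 14, 13, 14, 18]
Stage 2 (DIFF): s[0]=8, 14-8=6, 13-14=-1, 14-13=1, 18-14=4 -> [8, 6, -1, 1, 4]

Answer: 8 6 -1 1 4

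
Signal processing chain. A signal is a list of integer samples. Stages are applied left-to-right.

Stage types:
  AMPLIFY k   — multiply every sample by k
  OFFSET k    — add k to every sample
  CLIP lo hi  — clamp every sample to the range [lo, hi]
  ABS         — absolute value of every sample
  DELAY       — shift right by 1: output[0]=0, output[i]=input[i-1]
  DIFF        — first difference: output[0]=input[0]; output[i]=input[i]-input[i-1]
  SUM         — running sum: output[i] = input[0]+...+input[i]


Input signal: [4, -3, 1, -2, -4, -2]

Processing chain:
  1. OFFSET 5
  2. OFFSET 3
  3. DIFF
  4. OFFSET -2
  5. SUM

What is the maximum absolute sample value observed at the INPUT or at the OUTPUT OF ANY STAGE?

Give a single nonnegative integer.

Answer: 12

Derivation:
Input: [4, -3, 1, -2, -4, -2] (max |s|=4)
Stage 1 (OFFSET 5): 4+5=9, -3+5=2, 1+5=6, -2+5=3, -4+5=1, -2+5=3 -> [9, 2, 6, 3, 1, 3] (max |s|=9)
Stage 2 (OFFSET 3): 9+3=12, 2+3=5, 6+3=9, 3+3=6, 1+3=4, 3+3=6 -> [12, 5, 9, 6, 4, 6] (max |s|=12)
Stage 3 (DIFF): s[0]=12, 5-12=-7, 9-5=4, 6-9=-3, 4-6=-2, 6-4=2 -> [12, -7, 4, -3, -2, 2] (max |s|=12)
Stage 4 (OFFSET -2): 12+-2=10, -7+-2=-9, 4+-2=2, -3+-2=-5, -2+-2=-4, 2+-2=0 -> [10, -9, 2, -5, -4, 0] (max |s|=10)
Stage 5 (SUM): sum[0..0]=10, sum[0..1]=1, sum[0..2]=3, sum[0..3]=-2, sum[0..4]=-6, sum[0..5]=-6 -> [10, 1, 3, -2, -6, -6] (max |s|=10)
Overall max amplitude: 12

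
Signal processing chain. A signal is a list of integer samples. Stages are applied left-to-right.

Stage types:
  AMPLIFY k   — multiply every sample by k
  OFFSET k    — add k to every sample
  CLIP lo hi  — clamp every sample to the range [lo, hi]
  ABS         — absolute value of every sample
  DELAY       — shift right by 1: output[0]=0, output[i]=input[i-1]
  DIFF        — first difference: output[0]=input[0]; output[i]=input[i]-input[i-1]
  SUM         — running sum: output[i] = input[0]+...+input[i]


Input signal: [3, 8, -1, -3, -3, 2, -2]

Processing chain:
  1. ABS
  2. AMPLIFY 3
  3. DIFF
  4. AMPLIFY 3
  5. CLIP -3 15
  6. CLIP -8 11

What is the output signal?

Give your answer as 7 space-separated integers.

Answer: 11 11 -3 11 0 -3 0

Derivation:
Input: [3, 8, -1, -3, -3, 2, -2]
Stage 1 (ABS): |3|=3, |8|=8, |-1|=1, |-3|=3, |-3|=3, |2|=2, |-2|=2 -> [3, 8, 1, 3, 3, 2, 2]
Stage 2 (AMPLIFY 3): 3*3=9, 8*3=24, 1*3=3, 3*3=9, 3*3=9, 2*3=6, 2*3=6 -> [9, 24, 3, 9, 9, 6, 6]
Stage 3 (DIFF): s[0]=9, 24-9=15, 3-24=-21, 9-3=6, 9-9=0, 6-9=-3, 6-6=0 -> [9, 15, -21, 6, 0, -3, 0]
Stage 4 (AMPLIFY 3): 9*3=27, 15*3=45, -21*3=-63, 6*3=18, 0*3=0, -3*3=-9, 0*3=0 -> [27, 45, -63, 18, 0, -9, 0]
Stage 5 (CLIP -3 15): clip(27,-3,15)=15, clip(45,-3,15)=15, clip(-63,-3,15)=-3, clip(18,-3,15)=15, clip(0,-3,15)=0, clip(-9,-3,15)=-3, clip(0,-3,15)=0 -> [15, 15, -3, 15, 0, -3, 0]
Stage 6 (CLIP -8 11): clip(15,-8,11)=11, clip(15,-8,11)=11, clip(-3,-8,11)=-3, clip(15,-8,11)=11, clip(0,-8,11)=0, clip(-3,-8,11)=-3, clip(0,-8,11)=0 -> [11, 11, -3, 11, 0, -3, 0]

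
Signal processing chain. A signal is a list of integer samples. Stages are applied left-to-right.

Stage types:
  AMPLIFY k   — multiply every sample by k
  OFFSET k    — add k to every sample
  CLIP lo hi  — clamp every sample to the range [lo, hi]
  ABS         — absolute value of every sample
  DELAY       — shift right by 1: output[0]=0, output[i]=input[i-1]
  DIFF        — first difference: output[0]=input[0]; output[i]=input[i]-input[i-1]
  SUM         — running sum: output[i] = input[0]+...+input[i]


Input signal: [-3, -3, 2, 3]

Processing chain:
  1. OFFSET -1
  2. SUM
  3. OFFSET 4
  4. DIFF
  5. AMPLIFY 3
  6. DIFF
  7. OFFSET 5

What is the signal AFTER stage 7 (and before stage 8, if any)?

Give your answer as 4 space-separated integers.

Answer: 5 -7 20 8

Derivation:
Input: [-3, -3, 2, 3]
Stage 1 (OFFSET -1): -3+-1=-4, -3+-1=-4, 2+-1=1, 3+-1=2 -> [-4, -4, 1, 2]
Stage 2 (SUM): sum[0..0]=-4, sum[0..1]=-8, sum[0..2]=-7, sum[0..3]=-5 -> [-4, -8, -7, -5]
Stage 3 (OFFSET 4): -4+4=0, -8+4=-4, -7+4=-3, -5+4=-1 -> [0, -4, -3, -1]
Stage 4 (DIFF): s[0]=0, -4-0=-4, -3--4=1, -1--3=2 -> [0, -4, 1, 2]
Stage 5 (AMPLIFY 3): 0*3=0, -4*3=-12, 1*3=3, 2*3=6 -> [0, -12, 3, 6]
Stage 6 (DIFF): s[0]=0, -12-0=-12, 3--12=15, 6-3=3 -> [0, -12, 15, 3]
Stage 7 (OFFSET 5): 0+5=5, -12+5=-7, 15+5=20, 3+5=8 -> [5, -7, 20, 8]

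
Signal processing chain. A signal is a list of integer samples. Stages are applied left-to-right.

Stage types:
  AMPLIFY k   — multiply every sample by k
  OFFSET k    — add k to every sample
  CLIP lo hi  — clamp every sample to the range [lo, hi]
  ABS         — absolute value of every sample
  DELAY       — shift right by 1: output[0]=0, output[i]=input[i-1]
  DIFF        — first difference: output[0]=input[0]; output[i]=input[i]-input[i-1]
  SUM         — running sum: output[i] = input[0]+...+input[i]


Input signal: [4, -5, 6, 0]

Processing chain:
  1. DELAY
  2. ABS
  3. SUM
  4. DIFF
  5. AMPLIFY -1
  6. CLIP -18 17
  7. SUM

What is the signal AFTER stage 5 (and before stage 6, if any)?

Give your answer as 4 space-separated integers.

Answer: 0 -4 -5 -6

Derivation:
Input: [4, -5, 6, 0]
Stage 1 (DELAY): [0, 4, -5, 6] = [0, 4, -5, 6] -> [0, 4, -5, 6]
Stage 2 (ABS): |0|=0, |4|=4, |-5|=5, |6|=6 -> [0, 4, 5, 6]
Stage 3 (SUM): sum[0..0]=0, sum[0..1]=4, sum[0..2]=9, sum[0..3]=15 -> [0, 4, 9, 15]
Stage 4 (DIFF): s[0]=0, 4-0=4, 9-4=5, 15-9=6 -> [0, 4, 5, 6]
Stage 5 (AMPLIFY -1): 0*-1=0, 4*-1=-4, 5*-1=-5, 6*-1=-6 -> [0, -4, -5, -6]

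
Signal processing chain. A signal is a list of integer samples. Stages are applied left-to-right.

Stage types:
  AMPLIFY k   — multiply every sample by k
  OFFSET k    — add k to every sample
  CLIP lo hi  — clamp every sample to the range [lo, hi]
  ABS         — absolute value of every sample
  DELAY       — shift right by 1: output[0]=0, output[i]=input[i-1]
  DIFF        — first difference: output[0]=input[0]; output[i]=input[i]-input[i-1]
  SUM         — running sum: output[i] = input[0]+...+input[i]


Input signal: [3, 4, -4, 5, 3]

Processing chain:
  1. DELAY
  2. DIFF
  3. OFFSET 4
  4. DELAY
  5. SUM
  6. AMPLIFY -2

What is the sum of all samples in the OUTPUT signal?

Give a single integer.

Answer: -86

Derivation:
Input: [3, 4, -4, 5, 3]
Stage 1 (DELAY): [0, 3, 4, -4, 5] = [0, 3, 4, -4, 5] -> [0, 3, 4, -4, 5]
Stage 2 (DIFF): s[0]=0, 3-0=3, 4-3=1, -4-4=-8, 5--4=9 -> [0, 3, 1, -8, 9]
Stage 3 (OFFSET 4): 0+4=4, 3+4=7, 1+4=5, -8+4=-4, 9+4=13 -> [4, 7, 5, -4, 13]
Stage 4 (DELAY): [0, 4, 7, 5, -4] = [0, 4, 7, 5, -4] -> [0, 4, 7, 5, -4]
Stage 5 (SUM): sum[0..0]=0, sum[0..1]=4, sum[0..2]=11, sum[0..3]=16, sum[0..4]=12 -> [0, 4, 11, 16, 12]
Stage 6 (AMPLIFY -2): 0*-2=0, 4*-2=-8, 11*-2=-22, 16*-2=-32, 12*-2=-24 -> [0, -8, -22, -32, -24]
Output sum: -86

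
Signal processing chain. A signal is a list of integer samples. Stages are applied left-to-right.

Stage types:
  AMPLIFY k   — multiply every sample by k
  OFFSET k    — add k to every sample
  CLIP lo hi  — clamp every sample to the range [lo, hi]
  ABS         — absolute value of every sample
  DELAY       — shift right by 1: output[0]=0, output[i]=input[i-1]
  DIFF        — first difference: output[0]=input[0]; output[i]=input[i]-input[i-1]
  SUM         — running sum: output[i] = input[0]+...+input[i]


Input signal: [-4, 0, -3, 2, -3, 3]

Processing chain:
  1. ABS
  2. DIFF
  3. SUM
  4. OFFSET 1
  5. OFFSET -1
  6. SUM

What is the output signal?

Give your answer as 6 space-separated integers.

Input: [-4, 0, -3, 2, -3, 3]
Stage 1 (ABS): |-4|=4, |0|=0, |-3|=3, |2|=2, |-3|=3, |3|=3 -> [4, 0, 3, 2, 3, 3]
Stage 2 (DIFF): s[0]=4, 0-4=-4, 3-0=3, 2-3=-1, 3-2=1, 3-3=0 -> [4, -4, 3, -1, 1, 0]
Stage 3 (SUM): sum[0..0]=4, sum[0..1]=0, sum[0..2]=3, sum[0..3]=2, sum[0..4]=3, sum[0..5]=3 -> [4, 0, 3, 2, 3, 3]
Stage 4 (OFFSET 1): 4+1=5, 0+1=1, 3+1=4, 2+1=3, 3+1=4, 3+1=4 -> [5, 1, 4, 3, 4, 4]
Stage 5 (OFFSET -1): 5+-1=4, 1+-1=0, 4+-1=3, 3+-1=2, 4+-1=3, 4+-1=3 -> [4, 0, 3, 2, 3, 3]
Stage 6 (SUM): sum[0..0]=4, sum[0..1]=4, sum[0..2]=7, sum[0..3]=9, sum[0..4]=12, sum[0..5]=15 -> [4, 4, 7, 9, 12, 15]

Answer: 4 4 7 9 12 15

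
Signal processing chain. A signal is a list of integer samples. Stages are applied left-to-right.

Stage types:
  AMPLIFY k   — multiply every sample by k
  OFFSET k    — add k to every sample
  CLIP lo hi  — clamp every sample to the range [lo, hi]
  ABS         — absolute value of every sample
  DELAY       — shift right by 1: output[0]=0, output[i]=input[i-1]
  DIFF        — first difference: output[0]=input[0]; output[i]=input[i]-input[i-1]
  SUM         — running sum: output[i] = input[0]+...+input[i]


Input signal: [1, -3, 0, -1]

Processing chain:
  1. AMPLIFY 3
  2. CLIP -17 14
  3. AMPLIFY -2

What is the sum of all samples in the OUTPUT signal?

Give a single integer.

Input: [1, -3, 0, -1]
Stage 1 (AMPLIFY 3): 1*3=3, -3*3=-9, 0*3=0, -1*3=-3 -> [3, -9, 0, -3]
Stage 2 (CLIP -17 14): clip(3,-17,14)=3, clip(-9,-17,14)=-9, clip(0,-17,14)=0, clip(-3,-17,14)=-3 -> [3, -9, 0, -3]
Stage 3 (AMPLIFY -2): 3*-2=-6, -9*-2=18, 0*-2=0, -3*-2=6 -> [-6, 18, 0, 6]
Output sum: 18

Answer: 18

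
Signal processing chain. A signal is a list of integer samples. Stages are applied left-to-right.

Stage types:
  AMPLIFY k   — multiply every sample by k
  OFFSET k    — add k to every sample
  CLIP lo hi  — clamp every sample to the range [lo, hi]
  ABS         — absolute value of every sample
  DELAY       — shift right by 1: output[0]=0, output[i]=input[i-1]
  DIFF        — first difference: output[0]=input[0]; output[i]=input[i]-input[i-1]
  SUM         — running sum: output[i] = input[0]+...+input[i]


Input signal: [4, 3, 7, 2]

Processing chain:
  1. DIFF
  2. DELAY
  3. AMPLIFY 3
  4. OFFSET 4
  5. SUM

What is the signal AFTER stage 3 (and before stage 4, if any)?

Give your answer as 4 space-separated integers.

Input: [4, 3, 7, 2]
Stage 1 (DIFF): s[0]=4, 3-4=-1, 7-3=4, 2-7=-5 -> [4, -1, 4, -5]
Stage 2 (DELAY): [0, 4, -1, 4] = [0, 4, -1, 4] -> [0, 4, -1, 4]
Stage 3 (AMPLIFY 3): 0*3=0, 4*3=12, -1*3=-3, 4*3=12 -> [0, 12, -3, 12]

Answer: 0 12 -3 12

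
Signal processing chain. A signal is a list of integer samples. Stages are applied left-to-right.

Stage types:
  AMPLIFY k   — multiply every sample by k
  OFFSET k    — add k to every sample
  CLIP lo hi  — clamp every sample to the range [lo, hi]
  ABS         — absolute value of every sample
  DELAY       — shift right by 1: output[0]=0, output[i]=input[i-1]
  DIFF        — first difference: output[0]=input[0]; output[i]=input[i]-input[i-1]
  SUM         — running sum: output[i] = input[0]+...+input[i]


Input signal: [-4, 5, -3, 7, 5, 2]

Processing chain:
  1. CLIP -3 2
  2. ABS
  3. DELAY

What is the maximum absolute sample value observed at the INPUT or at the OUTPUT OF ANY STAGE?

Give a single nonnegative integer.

Answer: 7

Derivation:
Input: [-4, 5, -3, 7, 5, 2] (max |s|=7)
Stage 1 (CLIP -3 2): clip(-4,-3,2)=-3, clip(5,-3,2)=2, clip(-3,-3,2)=-3, clip(7,-3,2)=2, clip(5,-3,2)=2, clip(2,-3,2)=2 -> [-3, 2, -3, 2, 2, 2] (max |s|=3)
Stage 2 (ABS): |-3|=3, |2|=2, |-3|=3, |2|=2, |2|=2, |2|=2 -> [3, 2, 3, 2, 2, 2] (max |s|=3)
Stage 3 (DELAY): [0, 3, 2, 3, 2, 2] = [0, 3, 2, 3, 2, 2] -> [0, 3, 2, 3, 2, 2] (max |s|=3)
Overall max amplitude: 7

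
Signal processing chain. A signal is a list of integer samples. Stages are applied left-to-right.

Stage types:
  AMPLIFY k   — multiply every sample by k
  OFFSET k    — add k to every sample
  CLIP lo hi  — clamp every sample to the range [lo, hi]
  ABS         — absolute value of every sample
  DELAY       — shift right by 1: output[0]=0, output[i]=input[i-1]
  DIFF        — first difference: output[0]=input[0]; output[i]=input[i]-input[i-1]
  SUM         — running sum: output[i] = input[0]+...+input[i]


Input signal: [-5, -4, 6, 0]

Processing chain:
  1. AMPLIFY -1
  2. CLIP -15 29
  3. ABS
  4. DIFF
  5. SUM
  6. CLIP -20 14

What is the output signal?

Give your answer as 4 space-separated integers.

Answer: 5 4 6 0

Derivation:
Input: [-5, -4, 6, 0]
Stage 1 (AMPLIFY -1): -5*-1=5, -4*-1=4, 6*-1=-6, 0*-1=0 -> [5, 4, -6, 0]
Stage 2 (CLIP -15 29): clip(5,-15,29)=5, clip(4,-15,29)=4, clip(-6,-15,29)=-6, clip(0,-15,29)=0 -> [5, 4, -6, 0]
Stage 3 (ABS): |5|=5, |4|=4, |-6|=6, |0|=0 -> [5, 4, 6, 0]
Stage 4 (DIFF): s[0]=5, 4-5=-1, 6-4=2, 0-6=-6 -> [5, -1, 2, -6]
Stage 5 (SUM): sum[0..0]=5, sum[0..1]=4, sum[0..2]=6, sum[0..3]=0 -> [5, 4, 6, 0]
Stage 6 (CLIP -20 14): clip(5,-20,14)=5, clip(4,-20,14)=4, clip(6,-20,14)=6, clip(0,-20,14)=0 -> [5, 4, 6, 0]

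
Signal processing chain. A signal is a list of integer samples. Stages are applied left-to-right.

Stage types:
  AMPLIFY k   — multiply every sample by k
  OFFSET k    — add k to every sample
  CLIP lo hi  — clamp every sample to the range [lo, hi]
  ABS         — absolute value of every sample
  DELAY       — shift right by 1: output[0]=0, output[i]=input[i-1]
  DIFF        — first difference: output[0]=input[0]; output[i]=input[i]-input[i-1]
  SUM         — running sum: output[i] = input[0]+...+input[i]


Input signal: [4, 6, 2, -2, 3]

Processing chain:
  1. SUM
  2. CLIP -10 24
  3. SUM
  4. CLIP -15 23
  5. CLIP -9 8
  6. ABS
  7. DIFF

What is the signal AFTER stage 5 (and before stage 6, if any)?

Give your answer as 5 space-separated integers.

Input: [4, 6, 2, -2, 3]
Stage 1 (SUM): sum[0..0]=4, sum[0..1]=10, sum[0..2]=12, sum[0..3]=10, sum[0..4]=13 -> [4, 10, 12, 10, 13]
Stage 2 (CLIP -10 24): clip(4,-10,24)=4, clip(10,-10,24)=10, clip(12,-10,24)=12, clip(10,-10,24)=10, clip(13,-10,24)=13 -> [4, 10, 12, 10, 13]
Stage 3 (SUM): sum[0..0]=4, sum[0..1]=14, sum[0..2]=26, sum[0..3]=36, sum[0..4]=49 -> [4, 14, 26, 36, 49]
Stage 4 (CLIP -15 23): clip(4,-15,23)=4, clip(14,-15,23)=14, clip(26,-15,23)=23, clip(36,-15,23)=23, clip(49,-15,23)=23 -> [4, 14, 23, 23, 23]
Stage 5 (CLIP -9 8): clip(4,-9,8)=4, clip(14,-9,8)=8, clip(23,-9,8)=8, clip(23,-9,8)=8, clip(23,-9,8)=8 -> [4, 8, 8, 8, 8]

Answer: 4 8 8 8 8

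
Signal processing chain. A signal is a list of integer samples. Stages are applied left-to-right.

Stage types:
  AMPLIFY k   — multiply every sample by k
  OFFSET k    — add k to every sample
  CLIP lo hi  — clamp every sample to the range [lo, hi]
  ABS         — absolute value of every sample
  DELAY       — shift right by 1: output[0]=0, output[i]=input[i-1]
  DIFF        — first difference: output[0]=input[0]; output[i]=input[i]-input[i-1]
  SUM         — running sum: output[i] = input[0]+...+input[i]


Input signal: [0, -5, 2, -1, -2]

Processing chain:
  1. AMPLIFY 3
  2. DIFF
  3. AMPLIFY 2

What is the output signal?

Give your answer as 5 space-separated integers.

Answer: 0 -30 42 -18 -6

Derivation:
Input: [0, -5, 2, -1, -2]
Stage 1 (AMPLIFY 3): 0*3=0, -5*3=-15, 2*3=6, -1*3=-3, -2*3=-6 -> [0, -15, 6, -3, -6]
Stage 2 (DIFF): s[0]=0, -15-0=-15, 6--15=21, -3-6=-9, -6--3=-3 -> [0, -15, 21, -9, -3]
Stage 3 (AMPLIFY 2): 0*2=0, -15*2=-30, 21*2=42, -9*2=-18, -3*2=-6 -> [0, -30, 42, -18, -6]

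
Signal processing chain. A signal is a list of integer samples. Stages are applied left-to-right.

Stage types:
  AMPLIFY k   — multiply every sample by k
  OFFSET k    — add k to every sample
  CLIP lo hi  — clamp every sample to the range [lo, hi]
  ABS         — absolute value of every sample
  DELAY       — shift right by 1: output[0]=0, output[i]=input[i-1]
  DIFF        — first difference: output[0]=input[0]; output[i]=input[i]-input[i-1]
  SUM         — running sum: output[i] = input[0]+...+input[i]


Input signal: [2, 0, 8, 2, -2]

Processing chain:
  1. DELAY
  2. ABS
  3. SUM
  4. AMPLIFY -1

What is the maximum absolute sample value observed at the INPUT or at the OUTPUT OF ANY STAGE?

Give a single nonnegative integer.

Input: [2, 0, 8, 2, -2] (max |s|=8)
Stage 1 (DELAY): [0, 2, 0, 8, 2] = [0, 2, 0, 8, 2] -> [0, 2, 0, 8, 2] (max |s|=8)
Stage 2 (ABS): |0|=0, |2|=2, |0|=0, |8|=8, |2|=2 -> [0, 2, 0, 8, 2] (max |s|=8)
Stage 3 (SUM): sum[0..0]=0, sum[0..1]=2, sum[0..2]=2, sum[0..3]=10, sum[0..4]=12 -> [0, 2, 2, 10, 12] (max |s|=12)
Stage 4 (AMPLIFY -1): 0*-1=0, 2*-1=-2, 2*-1=-2, 10*-1=-10, 12*-1=-12 -> [0, -2, -2, -10, -12] (max |s|=12)
Overall max amplitude: 12

Answer: 12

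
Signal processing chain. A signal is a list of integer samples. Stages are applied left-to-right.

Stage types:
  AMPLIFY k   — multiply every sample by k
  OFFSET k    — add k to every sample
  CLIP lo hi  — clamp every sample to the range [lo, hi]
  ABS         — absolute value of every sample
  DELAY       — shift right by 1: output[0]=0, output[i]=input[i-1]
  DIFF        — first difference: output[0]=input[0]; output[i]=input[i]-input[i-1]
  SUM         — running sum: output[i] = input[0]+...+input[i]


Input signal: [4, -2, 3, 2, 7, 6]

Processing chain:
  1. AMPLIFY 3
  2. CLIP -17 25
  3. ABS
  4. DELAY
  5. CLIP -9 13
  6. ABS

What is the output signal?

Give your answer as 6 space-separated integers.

Input: [4, -2, 3, 2, 7, 6]
Stage 1 (AMPLIFY 3): 4*3=12, -2*3=-6, 3*3=9, 2*3=6, 7*3=21, 6*3=18 -> [12, -6, 9, 6, 21, 18]
Stage 2 (CLIP -17 25): clip(12,-17,25)=12, clip(-6,-17,25)=-6, clip(9,-17,25)=9, clip(6,-17,25)=6, clip(21,-17,25)=21, clip(18,-17,25)=18 -> [12, -6, 9, 6, 21, 18]
Stage 3 (ABS): |12|=12, |-6|=6, |9|=9, |6|=6, |21|=21, |18|=18 -> [12, 6, 9, 6, 21, 18]
Stage 4 (DELAY): [0, 12, 6, 9, 6, 21] = [0, 12, 6, 9, 6, 21] -> [0, 12, 6, 9, 6, 21]
Stage 5 (CLIP -9 13): clip(0,-9,13)=0, clip(12,-9,13)=12, clip(6,-9,13)=6, clip(9,-9,13)=9, clip(6,-9,13)=6, clip(21,-9,13)=13 -> [0, 12, 6, 9, 6, 13]
Stage 6 (ABS): |0|=0, |12|=12, |6|=6, |9|=9, |6|=6, |13|=13 -> [0, 12, 6, 9, 6, 13]

Answer: 0 12 6 9 6 13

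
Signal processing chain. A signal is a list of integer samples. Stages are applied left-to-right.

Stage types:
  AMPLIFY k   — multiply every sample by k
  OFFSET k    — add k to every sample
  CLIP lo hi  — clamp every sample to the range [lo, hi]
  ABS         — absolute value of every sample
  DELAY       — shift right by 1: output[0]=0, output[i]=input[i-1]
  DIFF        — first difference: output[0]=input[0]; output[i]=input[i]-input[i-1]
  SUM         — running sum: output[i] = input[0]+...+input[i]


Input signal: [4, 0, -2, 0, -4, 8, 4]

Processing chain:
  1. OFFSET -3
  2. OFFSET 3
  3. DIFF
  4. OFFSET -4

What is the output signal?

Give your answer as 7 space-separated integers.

Answer: 0 -8 -6 -2 -8 8 -8

Derivation:
Input: [4, 0, -2, 0, -4, 8, 4]
Stage 1 (OFFSET -3): 4+-3=1, 0+-3=-3, -2+-3=-5, 0+-3=-3, -4+-3=-7, 8+-3=5, 4+-3=1 -> [1, -3, -5, -3, -7, 5, 1]
Stage 2 (OFFSET 3): 1+3=4, -3+3=0, -5+3=-2, -3+3=0, -7+3=-4, 5+3=8, 1+3=4 -> [4, 0, -2, 0, -4, 8, 4]
Stage 3 (DIFF): s[0]=4, 0-4=-4, -2-0=-2, 0--2=2, -4-0=-4, 8--4=12, 4-8=-4 -> [4, -4, -2, 2, -4, 12, -4]
Stage 4 (OFFSET -4): 4+-4=0, -4+-4=-8, -2+-4=-6, 2+-4=-2, -4+-4=-8, 12+-4=8, -4+-4=-8 -> [0, -8, -6, -2, -8, 8, -8]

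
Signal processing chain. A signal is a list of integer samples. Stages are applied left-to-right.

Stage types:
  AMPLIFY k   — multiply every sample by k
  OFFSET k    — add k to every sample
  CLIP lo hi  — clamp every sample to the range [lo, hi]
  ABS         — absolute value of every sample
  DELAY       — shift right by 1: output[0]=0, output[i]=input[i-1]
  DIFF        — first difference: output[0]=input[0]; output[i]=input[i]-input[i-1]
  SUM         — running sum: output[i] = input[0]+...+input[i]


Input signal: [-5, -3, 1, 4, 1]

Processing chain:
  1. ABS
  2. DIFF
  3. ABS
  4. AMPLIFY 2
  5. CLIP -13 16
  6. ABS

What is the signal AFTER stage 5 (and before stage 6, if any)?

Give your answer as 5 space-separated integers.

Answer: 10 4 4 6 6

Derivation:
Input: [-5, -3, 1, 4, 1]
Stage 1 (ABS): |-5|=5, |-3|=3, |1|=1, |4|=4, |1|=1 -> [5, 3, 1, 4, 1]
Stage 2 (DIFF): s[0]=5, 3-5=-2, 1-3=-2, 4-1=3, 1-4=-3 -> [5, -2, -2, 3, -3]
Stage 3 (ABS): |5|=5, |-2|=2, |-2|=2, |3|=3, |-3|=3 -> [5, 2, 2, 3, 3]
Stage 4 (AMPLIFY 2): 5*2=10, 2*2=4, 2*2=4, 3*2=6, 3*2=6 -> [10, 4, 4, 6, 6]
Stage 5 (CLIP -13 16): clip(10,-13,16)=10, clip(4,-13,16)=4, clip(4,-13,16)=4, clip(6,-13,16)=6, clip(6,-13,16)=6 -> [10, 4, 4, 6, 6]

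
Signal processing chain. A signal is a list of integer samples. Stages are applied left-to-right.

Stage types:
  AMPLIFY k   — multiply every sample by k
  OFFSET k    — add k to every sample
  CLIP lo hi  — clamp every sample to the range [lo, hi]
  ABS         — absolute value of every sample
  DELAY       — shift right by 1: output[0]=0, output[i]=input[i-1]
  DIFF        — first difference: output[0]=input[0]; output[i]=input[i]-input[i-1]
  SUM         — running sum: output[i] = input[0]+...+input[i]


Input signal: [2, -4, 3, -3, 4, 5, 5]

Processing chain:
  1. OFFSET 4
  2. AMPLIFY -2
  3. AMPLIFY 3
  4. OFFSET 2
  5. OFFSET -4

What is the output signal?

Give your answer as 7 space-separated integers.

Input: [2, -4, 3, -3, 4, 5, 5]
Stage 1 (OFFSET 4): 2+4=6, -4+4=0, 3+4=7, -3+4=1, 4+4=8, 5+4=9, 5+4=9 -> [6, 0, 7, 1, 8, 9, 9]
Stage 2 (AMPLIFY -2): 6*-2=-12, 0*-2=0, 7*-2=-14, 1*-2=-2, 8*-2=-16, 9*-2=-18, 9*-2=-18 -> [-12, 0, -14, -2, -16, -18, -18]
Stage 3 (AMPLIFY 3): -12*3=-36, 0*3=0, -14*3=-42, -2*3=-6, -16*3=-48, -18*3=-54, -18*3=-54 -> [-36, 0, -42, -6, -48, -54, -54]
Stage 4 (OFFSET 2): -36+2=-34, 0+2=2, -42+2=-40, -6+2=-4, -48+2=-46, -54+2=-52, -54+2=-52 -> [-34, 2, -40, -4, -46, -52, -52]
Stage 5 (OFFSET -4): -34+-4=-38, 2+-4=-2, -40+-4=-44, -4+-4=-8, -46+-4=-50, -52+-4=-56, -52+-4=-56 -> [-38, -2, -44, -8, -50, -56, -56]

Answer: -38 -2 -44 -8 -50 -56 -56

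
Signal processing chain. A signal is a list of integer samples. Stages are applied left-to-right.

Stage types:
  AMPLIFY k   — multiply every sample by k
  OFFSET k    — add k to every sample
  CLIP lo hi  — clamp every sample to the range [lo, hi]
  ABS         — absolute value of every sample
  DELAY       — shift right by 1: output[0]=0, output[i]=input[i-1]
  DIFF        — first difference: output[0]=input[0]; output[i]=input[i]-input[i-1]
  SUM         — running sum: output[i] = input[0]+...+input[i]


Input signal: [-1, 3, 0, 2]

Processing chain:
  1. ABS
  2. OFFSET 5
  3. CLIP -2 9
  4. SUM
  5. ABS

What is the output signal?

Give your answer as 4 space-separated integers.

Answer: 6 14 19 26

Derivation:
Input: [-1, 3, 0, 2]
Stage 1 (ABS): |-1|=1, |3|=3, |0|=0, |2|=2 -> [1, 3, 0, 2]
Stage 2 (OFFSET 5): 1+5=6, 3+5=8, 0+5=5, 2+5=7 -> [6, 8, 5, 7]
Stage 3 (CLIP -2 9): clip(6,-2,9)=6, clip(8,-2,9)=8, clip(5,-2,9)=5, clip(7,-2,9)=7 -> [6, 8, 5, 7]
Stage 4 (SUM): sum[0..0]=6, sum[0..1]=14, sum[0..2]=19, sum[0..3]=26 -> [6, 14, 19, 26]
Stage 5 (ABS): |6|=6, |14|=14, |19|=19, |26|=26 -> [6, 14, 19, 26]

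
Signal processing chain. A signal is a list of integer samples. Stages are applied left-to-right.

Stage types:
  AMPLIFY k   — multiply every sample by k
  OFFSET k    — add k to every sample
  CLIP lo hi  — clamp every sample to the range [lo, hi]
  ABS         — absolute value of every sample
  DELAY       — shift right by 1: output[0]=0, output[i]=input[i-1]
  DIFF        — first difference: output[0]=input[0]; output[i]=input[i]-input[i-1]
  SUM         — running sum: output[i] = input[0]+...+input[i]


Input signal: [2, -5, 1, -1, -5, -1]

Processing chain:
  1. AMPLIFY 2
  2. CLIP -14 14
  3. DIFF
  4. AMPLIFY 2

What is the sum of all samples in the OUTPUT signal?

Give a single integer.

Input: [2, -5, 1, -1, -5, -1]
Stage 1 (AMPLIFY 2): 2*2=4, -5*2=-10, 1*2=2, -1*2=-2, -5*2=-10, -1*2=-2 -> [4, -10, 2, -2, -10, -2]
Stage 2 (CLIP -14 14): clip(4,-14,14)=4, clip(-10,-14,14)=-10, clip(2,-14,14)=2, clip(-2,-14,14)=-2, clip(-10,-14,14)=-10, clip(-2,-14,14)=-2 -> [4, -10, 2, -2, -10, -2]
Stage 3 (DIFF): s[0]=4, -10-4=-14, 2--10=12, -2-2=-4, -10--2=-8, -2--10=8 -> [4, -14, 12, -4, -8, 8]
Stage 4 (AMPLIFY 2): 4*2=8, -14*2=-28, 12*2=24, -4*2=-8, -8*2=-16, 8*2=16 -> [8, -28, 24, -8, -16, 16]
Output sum: -4

Answer: -4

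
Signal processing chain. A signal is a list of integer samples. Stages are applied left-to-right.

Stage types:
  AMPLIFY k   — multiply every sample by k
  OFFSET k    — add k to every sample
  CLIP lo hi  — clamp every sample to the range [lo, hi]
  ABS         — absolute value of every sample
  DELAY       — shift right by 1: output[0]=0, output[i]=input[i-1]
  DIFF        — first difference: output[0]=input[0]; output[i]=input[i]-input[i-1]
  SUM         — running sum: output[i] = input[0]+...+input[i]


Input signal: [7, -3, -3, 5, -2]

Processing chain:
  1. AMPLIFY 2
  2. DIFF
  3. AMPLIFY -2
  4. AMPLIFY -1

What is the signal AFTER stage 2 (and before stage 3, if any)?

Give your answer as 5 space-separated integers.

Answer: 14 -20 0 16 -14

Derivation:
Input: [7, -3, -3, 5, -2]
Stage 1 (AMPLIFY 2): 7*2=14, -3*2=-6, -3*2=-6, 5*2=10, -2*2=-4 -> [14, -6, -6, 10, -4]
Stage 2 (DIFF): s[0]=14, -6-14=-20, -6--6=0, 10--6=16, -4-10=-14 -> [14, -20, 0, 16, -14]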